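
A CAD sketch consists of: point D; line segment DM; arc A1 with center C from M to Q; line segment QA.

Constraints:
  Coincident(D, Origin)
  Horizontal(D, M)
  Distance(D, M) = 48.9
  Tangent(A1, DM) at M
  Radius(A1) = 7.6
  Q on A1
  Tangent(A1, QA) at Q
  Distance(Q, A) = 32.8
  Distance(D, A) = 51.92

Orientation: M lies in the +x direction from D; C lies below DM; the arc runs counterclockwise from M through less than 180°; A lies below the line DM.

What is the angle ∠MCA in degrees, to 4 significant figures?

155.7°

Checks: ∠(CM, MD) = 90.00° ✓; |CM| = 7.600 ✓; |CQ| = 7.600 ✓; ∠(CQ, QA) = 90.00° ✓; |QA| = 32.80 ✓; |DA| = 51.92 ✓.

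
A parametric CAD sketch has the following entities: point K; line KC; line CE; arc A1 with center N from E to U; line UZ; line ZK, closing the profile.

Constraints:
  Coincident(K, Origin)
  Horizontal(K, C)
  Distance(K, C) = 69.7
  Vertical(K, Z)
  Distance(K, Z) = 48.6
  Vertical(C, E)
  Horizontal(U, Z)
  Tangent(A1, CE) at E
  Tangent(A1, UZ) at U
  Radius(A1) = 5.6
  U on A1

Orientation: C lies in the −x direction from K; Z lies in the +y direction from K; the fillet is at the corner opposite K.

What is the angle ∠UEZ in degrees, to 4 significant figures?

40.41°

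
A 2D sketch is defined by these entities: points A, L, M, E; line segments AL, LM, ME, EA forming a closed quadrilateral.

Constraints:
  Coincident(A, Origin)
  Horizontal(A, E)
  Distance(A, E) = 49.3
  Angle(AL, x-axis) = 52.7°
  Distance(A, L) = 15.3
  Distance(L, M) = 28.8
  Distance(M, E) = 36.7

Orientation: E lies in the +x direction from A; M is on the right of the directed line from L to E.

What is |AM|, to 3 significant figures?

22.6

A is at the origin; AE is horizontal with |AE| = 49.3 and E in +x, so E = (49.3, 0). AL runs at 52.7° with |AL| = 15.3, so L = (9.27, 12.2). M is determined by |LM| = 28.8 and |ME| = 36.7 together: it lies at the intersection of circle(L, 28.8) and circle(E, 36.7). With |LE| = 41.8, the foot of the radical line on LE is 14.7 from L and the perpendicular offset is √(28.8² − 14.7²) = 24.7. Taking the right-of-LE solution: M = (16.2, -15.8).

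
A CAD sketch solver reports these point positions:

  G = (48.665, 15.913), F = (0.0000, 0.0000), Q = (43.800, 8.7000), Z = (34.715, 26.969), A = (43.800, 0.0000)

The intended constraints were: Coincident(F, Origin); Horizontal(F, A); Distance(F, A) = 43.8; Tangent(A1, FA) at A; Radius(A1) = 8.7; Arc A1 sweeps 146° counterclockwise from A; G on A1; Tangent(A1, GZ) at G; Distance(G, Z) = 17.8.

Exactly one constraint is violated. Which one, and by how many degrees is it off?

Tangent(A1, GZ) at G — off by 4.40°.

F = (0.00, 0.00) ✓; F.y = 0.00, A.y = 0.00 ✓; |FA| = 43.80 ✓; ∠(QA, AF) = 90.00° ✓; |QA| = 8.700 ✓; bearing(Q→G) − bearing(Q→A) = 146.0° ✓; |QG| = 8.700 ✓; ∠(QG, GZ) = 94.40° ✗; |GZ| = 17.80 ✓.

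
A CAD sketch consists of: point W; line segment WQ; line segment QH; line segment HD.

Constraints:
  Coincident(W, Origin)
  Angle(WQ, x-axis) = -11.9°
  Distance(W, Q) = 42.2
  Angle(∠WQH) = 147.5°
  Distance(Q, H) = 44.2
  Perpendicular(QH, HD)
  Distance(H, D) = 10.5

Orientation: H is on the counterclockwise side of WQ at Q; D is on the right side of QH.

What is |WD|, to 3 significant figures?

86.4

W is at the origin; WQ runs at -11.9° with length 42.2, so Q = 42.2·(cos -11.9°, sin -11.9°) = (41.3, -8.70). ∠WQH = 147.5°, so QH runs at -11.9° + (180° − 147.5°) = 20.6° from the x-axis; with |QH| = 44.2, H = Q + 44.2·(cos 20.6°, sin 20.6°) = (82.7, 6.85). QH is perpendicular to HD; with |HD| = 10.5 on the right of QH, D = H + 10.5·(0.352, -0.936) = (86.4, -2.98). Then |WD| = |D − W| = 86.4.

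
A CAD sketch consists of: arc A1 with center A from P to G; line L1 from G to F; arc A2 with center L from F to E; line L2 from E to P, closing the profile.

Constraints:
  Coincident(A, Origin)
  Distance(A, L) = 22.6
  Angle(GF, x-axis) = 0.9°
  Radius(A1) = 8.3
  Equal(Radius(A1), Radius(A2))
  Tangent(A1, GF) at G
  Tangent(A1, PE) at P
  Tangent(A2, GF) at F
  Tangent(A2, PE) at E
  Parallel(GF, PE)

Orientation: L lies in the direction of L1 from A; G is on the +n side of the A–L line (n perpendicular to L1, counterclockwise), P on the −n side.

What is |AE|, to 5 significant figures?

24.076

The slot axis is L1's direction at 0.9°, so u = (cos 0.9°, sin 0.9°) = (0.99988, 0.015707) and n = (−sin 0.9°, cos 0.9°) = (-0.015707, 0.99988). A is at the origin and L lies 22.6 along u from A, so L = 22.6·u = (22.597, 0.35499). Tangency of A1 to both parallel lines with radius 8.3 puts G and P at A ± 8.3·n: G = (-0.13037, 8.2990), P = (0.13037, -8.2990). Equal radii place F and E the same way about L: F = L + 8.3·n = (22.467, 8.6540), E = L − 8.3·n = (22.728, -7.9440). Then |AE| = |E − A| = 24.076.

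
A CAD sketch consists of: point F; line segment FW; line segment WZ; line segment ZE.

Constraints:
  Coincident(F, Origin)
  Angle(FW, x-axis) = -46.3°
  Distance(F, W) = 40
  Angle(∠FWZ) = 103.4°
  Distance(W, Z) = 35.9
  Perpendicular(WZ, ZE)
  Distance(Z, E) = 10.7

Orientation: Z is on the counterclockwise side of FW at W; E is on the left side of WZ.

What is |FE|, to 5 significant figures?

53.256

F is at the origin; FW runs at -46.3° with length 40.0, so W = 40.0·(cos -46.3°, sin -46.3°) = (27.635, -28.919). ∠FWZ = 103.4°, so WZ runs at -46.3° + (180° − 103.4°) = 30.300° from the x-axis; with |WZ| = 35.9, Z = W + 35.9·(cos 30.300°, sin 30.300°) = (58.631, -10.806). WZ is perpendicular to ZE; with |ZE| = 10.7 on the left of WZ, E = Z + 10.7·(-0.50453, 0.86340) = (53.233, -1.5678). Then |FE| = |E − F| = 53.256.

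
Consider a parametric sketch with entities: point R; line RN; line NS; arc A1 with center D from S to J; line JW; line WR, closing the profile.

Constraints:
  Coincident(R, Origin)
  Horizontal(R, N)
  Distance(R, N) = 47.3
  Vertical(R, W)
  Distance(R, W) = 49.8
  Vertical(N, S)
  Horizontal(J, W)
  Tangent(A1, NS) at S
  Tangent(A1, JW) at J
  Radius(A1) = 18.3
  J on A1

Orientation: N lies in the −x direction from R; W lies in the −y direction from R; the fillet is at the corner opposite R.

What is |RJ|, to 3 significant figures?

57.6

R is at the origin; R and N share the same y with |RN| = 47.3 and N on the −x side, so N = (-47.3, 0.00). R and W share the same x with |RW| = 49.8 and W on the −y side, so W = (0.00, -49.8). The virtual corner opposite R is at (-47.3, -49.8). The tangent condition forces DS to be normal to NS and tangency of A1 to JW means the radius DJ is perpendicular to JW, with radius 18.3, so the center D sits 18.3 in from both sides at D = (-29.0, -31.5). That places the tangent points at S = (-47.3, -31.5) on NS and J = (-29.0, -49.8) on JW. Then |RJ| = |J − R| = 57.6.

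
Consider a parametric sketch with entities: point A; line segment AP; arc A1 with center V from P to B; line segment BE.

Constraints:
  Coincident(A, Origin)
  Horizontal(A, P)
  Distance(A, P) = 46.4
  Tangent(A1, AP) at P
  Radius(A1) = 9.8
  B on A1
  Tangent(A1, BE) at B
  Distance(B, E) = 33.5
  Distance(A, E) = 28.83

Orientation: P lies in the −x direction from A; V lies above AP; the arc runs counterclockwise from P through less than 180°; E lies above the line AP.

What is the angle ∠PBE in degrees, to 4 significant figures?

159.2°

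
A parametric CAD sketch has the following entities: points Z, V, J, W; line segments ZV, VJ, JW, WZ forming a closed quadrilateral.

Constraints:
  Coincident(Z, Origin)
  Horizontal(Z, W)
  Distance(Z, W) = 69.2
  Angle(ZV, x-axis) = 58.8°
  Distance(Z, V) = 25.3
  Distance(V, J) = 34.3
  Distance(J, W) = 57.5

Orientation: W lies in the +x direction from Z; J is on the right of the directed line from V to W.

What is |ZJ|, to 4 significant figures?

18.23

Checks: |VJ| = 34.30 ✓; |JW| = 57.50 ✓.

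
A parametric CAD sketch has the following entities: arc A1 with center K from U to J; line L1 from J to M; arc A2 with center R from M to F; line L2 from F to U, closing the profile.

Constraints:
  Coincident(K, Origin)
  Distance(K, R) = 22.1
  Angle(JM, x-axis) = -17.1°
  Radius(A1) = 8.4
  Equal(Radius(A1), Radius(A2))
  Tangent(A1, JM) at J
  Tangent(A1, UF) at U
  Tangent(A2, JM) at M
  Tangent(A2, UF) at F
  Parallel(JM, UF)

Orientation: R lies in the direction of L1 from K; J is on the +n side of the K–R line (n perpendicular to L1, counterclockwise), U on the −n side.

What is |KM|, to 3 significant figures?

23.6

The slot axis is L1's direction at -17.1°, so u = (cos -17.1°, sin -17.1°) = (0.956, -0.294) and n = (−sin -17.1°, cos -17.1°) = (0.294, 0.956). K is at the origin and R lies 22.1 along u from K, so R = 22.1·u = (21.1, -6.50). Tangency of A1 to both parallel lines with radius 8.4 puts J and U at K ± 8.4·n: J = (2.47, 8.03), U = (-2.47, -8.03). Equal radii place M and F the same way about R: M = R + 8.4·n = (23.6, 1.53), F = R − 8.4·n = (18.7, -14.5). Then |KM| = |M − K| = 23.6.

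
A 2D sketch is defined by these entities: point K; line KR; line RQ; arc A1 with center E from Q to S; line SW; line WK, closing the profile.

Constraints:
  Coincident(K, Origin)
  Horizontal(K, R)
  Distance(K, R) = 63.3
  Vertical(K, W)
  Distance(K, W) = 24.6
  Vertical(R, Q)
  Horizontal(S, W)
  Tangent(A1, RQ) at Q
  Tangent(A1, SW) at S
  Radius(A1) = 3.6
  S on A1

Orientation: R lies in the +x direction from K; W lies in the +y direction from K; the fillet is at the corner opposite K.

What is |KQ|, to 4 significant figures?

66.69

The virtual corner opposite K is at (63.30, 24.60). The tangent condition forces EQ to be normal to RQ and tangency of A1 to SW means the radius ES is perpendicular to SW, with radius 3.6, so the center E sits 3.6 in from both sides at E = (59.70, 21.00). That places the tangent points at Q = (63.30, 21.00) on RQ and S = (59.70, 24.60) on SW. Then |KQ| = |Q − K| = 66.69.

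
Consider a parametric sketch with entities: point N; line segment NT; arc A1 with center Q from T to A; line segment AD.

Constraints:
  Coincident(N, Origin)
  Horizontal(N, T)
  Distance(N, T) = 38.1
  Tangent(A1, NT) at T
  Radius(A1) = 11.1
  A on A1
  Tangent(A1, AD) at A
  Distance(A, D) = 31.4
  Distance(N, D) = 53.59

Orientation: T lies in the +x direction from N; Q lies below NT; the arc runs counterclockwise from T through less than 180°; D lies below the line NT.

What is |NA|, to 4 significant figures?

29.84

Checks: |NT| = 38.10 ✓; ∠(QT, TN) = 90.00° ✓; |QT| = 11.10 ✓; |QA| = 11.10 ✓; ∠(QA, AD) = 90.00° ✓; |AD| = 31.40 ✓; |ND| = 53.59 ✓.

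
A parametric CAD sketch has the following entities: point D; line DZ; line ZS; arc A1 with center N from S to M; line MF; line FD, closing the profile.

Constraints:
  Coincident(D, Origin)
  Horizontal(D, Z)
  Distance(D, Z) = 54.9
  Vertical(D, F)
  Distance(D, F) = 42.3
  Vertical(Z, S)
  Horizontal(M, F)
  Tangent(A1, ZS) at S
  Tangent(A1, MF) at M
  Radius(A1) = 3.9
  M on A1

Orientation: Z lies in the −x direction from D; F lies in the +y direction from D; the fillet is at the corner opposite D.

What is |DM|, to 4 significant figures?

66.26

D is at the origin; D and Z share the same y with |DZ| = 54.9 and Z on the −x side, so Z = (-54.90, 0.000). DF is vertical with |DF| = 42.3 and F on the +y side, so F = (0.000, 42.30). The virtual corner opposite D is at (-54.90, 42.30). Tangency of A1 to ZS means the radius NS is perpendicular to ZS and tangency of A1 to MF means the radius NM is perpendicular to MF, with radius 3.9, so the center N sits 3.9 in from both sides at N = (-51.00, 38.40). That places the tangent points at S = (-54.90, 38.40) on ZS and M = (-51.00, 42.30) on MF. Then |DM| = |M − D| = 66.26.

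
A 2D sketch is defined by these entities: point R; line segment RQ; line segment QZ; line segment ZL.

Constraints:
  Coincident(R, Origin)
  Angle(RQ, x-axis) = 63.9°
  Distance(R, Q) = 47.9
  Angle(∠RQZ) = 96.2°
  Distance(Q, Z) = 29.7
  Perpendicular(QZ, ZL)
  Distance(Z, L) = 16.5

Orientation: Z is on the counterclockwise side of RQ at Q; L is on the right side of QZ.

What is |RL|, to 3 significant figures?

73.0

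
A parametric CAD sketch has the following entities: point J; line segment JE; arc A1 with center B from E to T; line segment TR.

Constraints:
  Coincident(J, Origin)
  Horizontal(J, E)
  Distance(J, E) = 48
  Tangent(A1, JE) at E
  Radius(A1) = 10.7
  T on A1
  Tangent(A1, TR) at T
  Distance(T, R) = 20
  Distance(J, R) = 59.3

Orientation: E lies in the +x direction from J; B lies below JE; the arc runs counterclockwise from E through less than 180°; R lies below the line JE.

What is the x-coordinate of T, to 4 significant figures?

38.80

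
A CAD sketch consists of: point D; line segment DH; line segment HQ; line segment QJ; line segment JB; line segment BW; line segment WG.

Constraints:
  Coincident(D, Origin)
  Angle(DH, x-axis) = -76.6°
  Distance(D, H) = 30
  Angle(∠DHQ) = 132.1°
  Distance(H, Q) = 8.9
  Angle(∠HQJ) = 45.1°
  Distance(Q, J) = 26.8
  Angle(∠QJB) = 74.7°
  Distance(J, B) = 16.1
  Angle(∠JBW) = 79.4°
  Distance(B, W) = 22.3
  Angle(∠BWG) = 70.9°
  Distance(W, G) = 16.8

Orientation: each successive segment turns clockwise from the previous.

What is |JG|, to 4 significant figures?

13.84

D is at the origin; DH runs at -76.6° with length 30.0, so H = (6.952, -29.18). ∠DHQ = 132.1° gives HQ at -124.5° from the x-axis; with |HQ| = 8.9, Q = (1.911, -36.52). ∠HQJ = 45.1° gives QJ at 100.6° from the x-axis; with |QJ| = 26.8, J = (-3.018, -10.18). ∠QJB = 74.7° gives JB at -4.700° from the x-axis; with |JB| = 16.1, B = (13.03, -11.49). ∠JBW = 79.4° gives BW at -105.3° from the x-axis; with |BW| = 22.3, W = (7.143, -33.00). ∠BWG = 70.9° gives WG at 145.6° from the x-axis; with |WG| = 16.8, G = (-6.719, -23.51). Then |JG| = |G − J| = 13.84.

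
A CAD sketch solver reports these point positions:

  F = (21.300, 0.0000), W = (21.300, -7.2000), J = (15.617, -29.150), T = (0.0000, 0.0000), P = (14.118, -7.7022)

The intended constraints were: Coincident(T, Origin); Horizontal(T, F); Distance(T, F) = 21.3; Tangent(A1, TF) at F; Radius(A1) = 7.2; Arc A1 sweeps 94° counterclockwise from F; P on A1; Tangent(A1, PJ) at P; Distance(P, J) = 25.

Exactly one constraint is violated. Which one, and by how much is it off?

Distance(P, J) = 25 — off by 3.50.

T = (0.00, 0.00) ✓; T.y = 0.00, F.y = 0.00 ✓; |TF| = 21.30 ✓; ∠(WF, FT) = 90.00° ✓; |WF| = 7.200 ✓; bearing(W→P) − bearing(W→F) = 94.00° ✓; |WP| = 7.200 ✓; ∠(WP, PJ) = 90.00° ✓; |PJ| = 21.50 ✗.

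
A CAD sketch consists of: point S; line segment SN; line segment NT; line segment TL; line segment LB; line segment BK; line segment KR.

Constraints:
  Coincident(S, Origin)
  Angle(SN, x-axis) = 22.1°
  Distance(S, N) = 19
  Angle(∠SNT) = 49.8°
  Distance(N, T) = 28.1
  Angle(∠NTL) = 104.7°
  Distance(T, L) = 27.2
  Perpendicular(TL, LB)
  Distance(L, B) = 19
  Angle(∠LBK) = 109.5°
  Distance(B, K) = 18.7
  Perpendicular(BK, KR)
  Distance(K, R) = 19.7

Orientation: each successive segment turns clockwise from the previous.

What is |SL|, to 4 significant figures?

25.62

∠SNT = 49.8° gives NT at -108.1° from the x-axis; with |NT| = 28.1, T = (8.874, -19.56). ∠NTL = 104.7° gives TL at 176.6° from the x-axis; with |TL| = 27.2, L = (-18.28, -17.95). Then |SL| = |L − S| = 25.62.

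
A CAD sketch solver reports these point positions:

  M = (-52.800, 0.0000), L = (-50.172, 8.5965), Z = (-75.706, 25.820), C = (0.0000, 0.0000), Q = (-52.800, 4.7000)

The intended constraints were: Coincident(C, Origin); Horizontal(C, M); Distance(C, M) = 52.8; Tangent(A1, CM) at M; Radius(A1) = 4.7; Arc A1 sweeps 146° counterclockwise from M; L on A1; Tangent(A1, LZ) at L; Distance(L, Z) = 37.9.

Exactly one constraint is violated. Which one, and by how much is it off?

Distance(L, Z) = 37.9 — off by 7.10.

C = (0.00, 0.00) ✓; C.y = 0.00, M.y = 0.00 ✓; |CM| = 52.80 ✓; ∠(QM, MC) = 90.00° ✓; |QM| = 4.700 ✓; bearing(Q→L) − bearing(Q→M) = 146.0° ✓; |QL| = 4.700 ✓; ∠(QL, LZ) = 90.00° ✓; |LZ| = 30.80 ✗.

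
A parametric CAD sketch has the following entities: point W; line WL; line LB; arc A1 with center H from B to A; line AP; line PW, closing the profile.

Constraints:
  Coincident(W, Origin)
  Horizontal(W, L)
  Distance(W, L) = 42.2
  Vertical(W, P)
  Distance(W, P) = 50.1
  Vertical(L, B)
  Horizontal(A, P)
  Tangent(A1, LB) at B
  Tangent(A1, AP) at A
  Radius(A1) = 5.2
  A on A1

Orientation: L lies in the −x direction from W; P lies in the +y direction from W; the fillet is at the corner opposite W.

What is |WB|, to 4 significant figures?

61.62

W is at the origin; W and L share the same y with |WL| = 42.2 and L on the −x side, so L = (-42.20, 0.000). WP is vertical with |WP| = 50.1 and P on the +y side, so P = (0.000, 50.10). The virtual corner opposite W is at (-42.20, 50.10). Tangency of A1 to LB means the radius HB is perpendicular to LB and since A1 is tangent to AP there, HA ⟂ AP, with radius 5.2, so the center H sits 5.2 in from both sides at H = (-37.00, 44.90). That places the tangent points at B = (-42.20, 44.90) on LB and A = (-37.00, 50.10) on AP. Then |WB| = |B − W| = 61.62.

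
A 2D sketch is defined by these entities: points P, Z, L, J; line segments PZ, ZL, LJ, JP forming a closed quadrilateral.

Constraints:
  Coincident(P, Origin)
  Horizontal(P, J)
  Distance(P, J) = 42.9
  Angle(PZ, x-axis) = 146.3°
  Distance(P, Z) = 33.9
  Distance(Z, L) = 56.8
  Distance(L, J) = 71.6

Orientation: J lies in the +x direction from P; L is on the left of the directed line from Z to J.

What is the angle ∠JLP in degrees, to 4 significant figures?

36.46°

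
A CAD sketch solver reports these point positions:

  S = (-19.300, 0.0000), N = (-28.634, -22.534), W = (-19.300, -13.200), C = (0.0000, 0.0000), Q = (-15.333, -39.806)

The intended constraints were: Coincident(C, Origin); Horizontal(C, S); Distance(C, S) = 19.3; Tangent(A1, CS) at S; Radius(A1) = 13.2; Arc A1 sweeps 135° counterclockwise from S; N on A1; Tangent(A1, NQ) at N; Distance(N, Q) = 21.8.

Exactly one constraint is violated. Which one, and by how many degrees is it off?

Tangent(A1, NQ) at N — off by 7.40°.

C = (0.00, 0.00) ✓; C.y = 0.00, S.y = 0.00 ✓; |CS| = 19.30 ✓; ∠(WS, SC) = 90.00° ✓; |WS| = 13.20 ✓; bearing(W→N) − bearing(W→S) = 135.0° ✓; |WN| = 13.20 ✓; ∠(WN, NQ) = 97.40° ✗; |NQ| = 21.80 ✓.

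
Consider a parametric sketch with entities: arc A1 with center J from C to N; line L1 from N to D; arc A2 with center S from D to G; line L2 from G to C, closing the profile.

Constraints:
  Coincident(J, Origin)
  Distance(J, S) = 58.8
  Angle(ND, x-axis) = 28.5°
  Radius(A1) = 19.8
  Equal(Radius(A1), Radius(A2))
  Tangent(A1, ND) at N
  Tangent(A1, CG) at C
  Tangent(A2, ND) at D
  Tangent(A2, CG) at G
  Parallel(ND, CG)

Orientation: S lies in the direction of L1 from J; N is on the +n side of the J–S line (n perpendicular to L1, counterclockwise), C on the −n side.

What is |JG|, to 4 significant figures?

62.04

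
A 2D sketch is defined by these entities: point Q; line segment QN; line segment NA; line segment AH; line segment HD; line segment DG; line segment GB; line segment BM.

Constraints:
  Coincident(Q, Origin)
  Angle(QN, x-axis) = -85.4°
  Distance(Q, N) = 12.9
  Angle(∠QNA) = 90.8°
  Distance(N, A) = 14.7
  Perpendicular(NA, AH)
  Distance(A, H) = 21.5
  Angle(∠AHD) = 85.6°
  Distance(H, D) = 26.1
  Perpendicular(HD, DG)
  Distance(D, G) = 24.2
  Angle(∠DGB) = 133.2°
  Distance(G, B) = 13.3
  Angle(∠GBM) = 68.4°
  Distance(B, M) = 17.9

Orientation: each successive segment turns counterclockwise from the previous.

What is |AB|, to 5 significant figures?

18.936

HD is perpendicular to DG, so DG runs at -81.800°; with |DG| = 24.2, G = (-8.1042, -18.107). ∠DGB = 133.2° gives GB at -35.000° from the x-axis; with |GB| = 13.3, B = (2.7905, -25.735). Then |AB| = |B − A| = 18.936.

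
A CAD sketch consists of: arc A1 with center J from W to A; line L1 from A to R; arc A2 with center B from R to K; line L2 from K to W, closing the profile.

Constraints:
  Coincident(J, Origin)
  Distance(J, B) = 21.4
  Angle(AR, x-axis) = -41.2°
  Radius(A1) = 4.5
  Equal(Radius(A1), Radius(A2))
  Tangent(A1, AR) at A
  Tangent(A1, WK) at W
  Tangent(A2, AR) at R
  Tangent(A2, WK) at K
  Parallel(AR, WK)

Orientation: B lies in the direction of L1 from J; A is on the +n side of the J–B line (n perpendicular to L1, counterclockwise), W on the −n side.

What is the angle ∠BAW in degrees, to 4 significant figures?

78.12°

The slot axis is L1's direction at -41.2°, so u = (cos -41.2°, sin -41.2°) = (0.7524, -0.6587) and n = (−sin -41.2°, cos -41.2°) = (0.6587, 0.7524). J is at the origin and B lies 21.4 along u from J, so B = 21.4·u = (16.10, -14.10). Tangency of A1 to both parallel lines with radius 4.5 puts A and W at J ± 4.5·n: A = (2.964, 3.386), W = (-2.964, -3.386). Then cos ∠BAW = AB·AW / (|AB||AW|), giving 78.12°.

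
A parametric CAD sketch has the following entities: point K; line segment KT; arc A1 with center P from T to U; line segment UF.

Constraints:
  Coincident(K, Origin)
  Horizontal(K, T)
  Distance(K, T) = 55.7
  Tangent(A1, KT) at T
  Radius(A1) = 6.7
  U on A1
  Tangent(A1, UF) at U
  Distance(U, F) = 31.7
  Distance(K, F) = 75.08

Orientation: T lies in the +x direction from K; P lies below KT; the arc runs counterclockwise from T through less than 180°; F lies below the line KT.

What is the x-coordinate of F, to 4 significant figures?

64.89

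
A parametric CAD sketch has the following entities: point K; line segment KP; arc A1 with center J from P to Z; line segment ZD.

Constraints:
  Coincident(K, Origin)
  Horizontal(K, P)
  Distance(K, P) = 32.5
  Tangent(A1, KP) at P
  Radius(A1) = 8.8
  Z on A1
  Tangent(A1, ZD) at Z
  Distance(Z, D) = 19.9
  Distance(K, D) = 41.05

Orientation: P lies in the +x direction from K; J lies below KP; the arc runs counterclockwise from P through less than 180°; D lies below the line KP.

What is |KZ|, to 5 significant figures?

26.128

K is at the origin; KP is horizontal with |KP| = 32.5 and P on the +x side, so P = (32.500, 0.0000). Tangency of A1 to KP means the radius JP is perpendicular to KP, so J = P + (0, -8.8) = (32.500, -8.8000). Since JZ ⟂ ZD (tangency), |JD| = √(8.8² + 19.9²) = 21.759 regardless of where Z sits on A1. So D lies on both circle(K, 41.05) and circle(J, 21.759); the below-KP intersection is D = (27.939, -30.075). Z is the foot of the tangent from D: Z = (23.885, -10.593).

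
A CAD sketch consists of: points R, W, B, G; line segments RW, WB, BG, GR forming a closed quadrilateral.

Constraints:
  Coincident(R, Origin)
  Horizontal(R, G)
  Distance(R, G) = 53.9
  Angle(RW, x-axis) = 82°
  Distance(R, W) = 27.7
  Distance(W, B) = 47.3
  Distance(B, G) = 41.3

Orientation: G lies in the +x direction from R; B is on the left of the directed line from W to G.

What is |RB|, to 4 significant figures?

64.03

Checks: |WB| = 47.30 ✓; |BG| = 41.30 ✓.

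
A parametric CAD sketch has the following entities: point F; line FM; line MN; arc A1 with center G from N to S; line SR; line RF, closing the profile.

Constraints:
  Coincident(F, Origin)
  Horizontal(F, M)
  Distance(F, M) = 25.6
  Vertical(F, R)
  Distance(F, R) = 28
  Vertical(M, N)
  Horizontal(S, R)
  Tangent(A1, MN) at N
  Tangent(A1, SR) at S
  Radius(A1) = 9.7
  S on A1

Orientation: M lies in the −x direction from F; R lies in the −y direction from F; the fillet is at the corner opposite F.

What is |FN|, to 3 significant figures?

31.5

F is at the origin; F and M share the same y with |FM| = 25.6 and M on the −x side, so M = (-25.6, 0.00). FR is vertical with |FR| = 28.0 and R on the −y side, so R = (0.00, -28.0). The virtual corner opposite F is at (-25.6, -28.0). A1 meets MN tangentially, so GN is at right angles to MN and the tangent condition forces GS to be normal to SR, with radius 9.7, so the center G sits 9.7 in from both sides at G = (-15.9, -18.3). That places the tangent points at N = (-25.6, -18.3) on MN and S = (-15.9, -28.0) on SR. Then |FN| = |N − F| = 31.5.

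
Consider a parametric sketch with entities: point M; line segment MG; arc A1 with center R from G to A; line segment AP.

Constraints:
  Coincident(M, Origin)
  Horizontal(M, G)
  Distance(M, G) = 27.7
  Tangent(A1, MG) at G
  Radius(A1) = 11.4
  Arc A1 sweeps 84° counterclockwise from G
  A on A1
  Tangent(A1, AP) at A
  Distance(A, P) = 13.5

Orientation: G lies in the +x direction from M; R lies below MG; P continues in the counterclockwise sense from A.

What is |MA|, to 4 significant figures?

19.29

Tangency of A1 to MG means the radius RG is perpendicular to MG, so R = G + (0, -11.4) = (27.70, -11.40). On A1, G sits at bearing 90° from R; an 84° counterclockwise sweep puts A at bearing 174°, so A = R + 11.4·(cos 174°, sin 174°) = (16.36, -10.21). Then |MA| = |A − M| = 19.29.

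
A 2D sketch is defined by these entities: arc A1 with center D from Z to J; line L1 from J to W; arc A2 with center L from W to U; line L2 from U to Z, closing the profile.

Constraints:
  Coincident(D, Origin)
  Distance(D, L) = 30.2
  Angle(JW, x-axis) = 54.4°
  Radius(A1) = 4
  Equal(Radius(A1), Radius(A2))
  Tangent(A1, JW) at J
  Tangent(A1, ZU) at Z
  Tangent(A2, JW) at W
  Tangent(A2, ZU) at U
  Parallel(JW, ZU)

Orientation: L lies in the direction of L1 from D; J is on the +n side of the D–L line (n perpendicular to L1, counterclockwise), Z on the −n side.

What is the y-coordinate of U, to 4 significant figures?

22.23

Tangency of A1 to both parallel lines with radius 4.0 puts J and Z at D ± 4.0·n: J = (-3.252, 2.328), Z = (3.252, -2.328). Equal radii place W and U the same way about L: W = L + 4.0·n = (14.33, 26.88), U = L − 4.0·n = (20.83, 22.23). So U.y = 22.23.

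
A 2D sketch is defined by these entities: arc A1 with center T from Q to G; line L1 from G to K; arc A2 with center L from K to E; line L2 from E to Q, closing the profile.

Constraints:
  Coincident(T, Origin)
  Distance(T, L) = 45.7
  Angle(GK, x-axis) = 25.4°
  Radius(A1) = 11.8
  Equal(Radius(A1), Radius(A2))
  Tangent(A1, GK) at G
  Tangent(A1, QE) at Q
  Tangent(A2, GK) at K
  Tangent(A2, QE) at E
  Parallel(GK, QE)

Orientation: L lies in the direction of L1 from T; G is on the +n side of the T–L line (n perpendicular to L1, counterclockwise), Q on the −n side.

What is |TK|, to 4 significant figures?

47.20

The slot axis is L1's direction at 25.4°, so u = (cos 25.4°, sin 25.4°) = (0.9033, 0.4289) and n = (−sin 25.4°, cos 25.4°) = (-0.4289, 0.9033). T is at the origin and L lies 45.7 along u from T, so L = 45.7·u = (41.28, 19.60). Tangency of A1 to both parallel lines with radius 11.8 puts G and Q at T ± 11.8·n: G = (-5.061, 10.66), Q = (5.061, -10.66). Equal radii place K and E the same way about L: K = L + 11.8·n = (36.22, 30.26), E = L − 11.8·n = (46.34, 8.943). Then |TK| = |K − T| = 47.20.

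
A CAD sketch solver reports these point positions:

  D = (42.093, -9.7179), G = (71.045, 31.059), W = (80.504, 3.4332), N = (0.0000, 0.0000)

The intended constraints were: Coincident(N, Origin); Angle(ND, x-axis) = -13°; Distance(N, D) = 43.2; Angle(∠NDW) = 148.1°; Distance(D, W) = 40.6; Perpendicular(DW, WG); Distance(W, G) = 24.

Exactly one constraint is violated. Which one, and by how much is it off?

Distance(W, G) = 24 — off by 5.20.

N = (0.00, 0.00) ✓; ND at -13.00° ✓; |ND| = 43.20 ✓; ∠NDW = 148.1° ✓; |DW| = 40.60 ✓; ∠(DW, WG) = 90.00° ✓; |WG| = 29.20 ✗.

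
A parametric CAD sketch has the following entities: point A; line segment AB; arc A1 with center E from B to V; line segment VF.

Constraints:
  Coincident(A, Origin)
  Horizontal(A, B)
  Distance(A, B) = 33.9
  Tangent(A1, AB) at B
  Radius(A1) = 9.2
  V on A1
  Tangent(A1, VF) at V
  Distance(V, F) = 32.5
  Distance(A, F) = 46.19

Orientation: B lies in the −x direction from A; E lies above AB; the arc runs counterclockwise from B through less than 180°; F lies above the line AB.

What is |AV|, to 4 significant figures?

26.11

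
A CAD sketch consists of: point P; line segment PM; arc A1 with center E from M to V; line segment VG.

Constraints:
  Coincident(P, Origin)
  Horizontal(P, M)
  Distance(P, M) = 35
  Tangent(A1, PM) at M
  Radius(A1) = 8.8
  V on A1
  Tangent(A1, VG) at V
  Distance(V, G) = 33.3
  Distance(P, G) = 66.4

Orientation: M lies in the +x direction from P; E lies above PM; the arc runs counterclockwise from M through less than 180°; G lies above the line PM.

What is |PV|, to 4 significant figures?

43.53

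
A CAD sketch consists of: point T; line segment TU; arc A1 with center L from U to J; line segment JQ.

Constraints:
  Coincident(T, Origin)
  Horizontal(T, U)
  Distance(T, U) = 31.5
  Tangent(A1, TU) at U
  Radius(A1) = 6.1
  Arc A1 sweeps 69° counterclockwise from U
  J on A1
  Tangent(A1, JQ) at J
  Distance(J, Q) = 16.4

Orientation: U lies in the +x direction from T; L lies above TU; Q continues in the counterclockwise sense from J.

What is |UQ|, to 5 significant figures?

22.439

On A1, U sits at bearing -90° from L; a 69° counterclockwise sweep puts J at bearing -21°, so J = L + 6.1·(cos -21°, sin -21°) = (37.195, 3.9140). Since A1 is tangent to JQ there, LJ ⟂ JQ, so JQ runs along (−sin -21°, cos -21°); with |JQ| = 16.4, Q = (43.072, 19.225). Then |UQ| = |Q − U| = 22.439.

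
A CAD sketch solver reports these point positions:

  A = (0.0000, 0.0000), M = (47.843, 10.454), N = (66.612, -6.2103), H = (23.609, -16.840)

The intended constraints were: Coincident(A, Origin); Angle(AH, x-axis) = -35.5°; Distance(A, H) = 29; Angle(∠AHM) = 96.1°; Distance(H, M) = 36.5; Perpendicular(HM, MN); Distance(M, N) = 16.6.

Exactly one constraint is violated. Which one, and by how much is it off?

Distance(M, N) = 16.6 — off by 8.50.

A = (0.00, 0.00) ✓; AH at -35.50° ✓; |AH| = 29.00 ✓; ∠AHM = 96.10° ✓; |HM| = 36.50 ✓; ∠(HM, MN) = 90.00° ✓; |MN| = 25.10 ✗.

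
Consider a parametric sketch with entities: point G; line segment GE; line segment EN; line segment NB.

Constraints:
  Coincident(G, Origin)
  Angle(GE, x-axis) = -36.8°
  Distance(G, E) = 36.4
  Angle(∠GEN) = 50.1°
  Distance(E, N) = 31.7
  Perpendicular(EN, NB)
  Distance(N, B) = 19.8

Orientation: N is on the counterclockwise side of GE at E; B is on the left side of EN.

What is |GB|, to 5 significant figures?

11.651

G is at the origin; GE runs at -36.8° with length 36.4, so E = 36.4·(cos -36.8°, sin -36.8°) = (29.147, -21.804). ∠GEN = 50.1°, so EN runs at -36.8° + (180° − 50.1°) = 93.100° from the x-axis; with |EN| = 31.7, N = E + 31.7·(cos 93.100°, sin 93.100°) = (27.432, 9.8492). EN ⟂ NB; with |NB| = 19.8 on the left of EN, B = N + 19.8·(-0.99854, -0.054079) = (7.6613, 8.7784). Then |GB| = |B − G| = 11.651.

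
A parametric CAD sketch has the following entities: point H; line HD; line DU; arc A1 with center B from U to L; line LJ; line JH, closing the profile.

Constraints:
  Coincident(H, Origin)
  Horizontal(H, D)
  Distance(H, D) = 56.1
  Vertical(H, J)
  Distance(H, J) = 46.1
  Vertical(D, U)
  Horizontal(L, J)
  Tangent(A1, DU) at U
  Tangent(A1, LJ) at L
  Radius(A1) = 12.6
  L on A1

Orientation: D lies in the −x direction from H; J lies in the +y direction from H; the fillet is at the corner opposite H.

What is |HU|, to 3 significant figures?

65.3

The virtual corner opposite H is at (-56.1, 46.1). Since A1 is tangent to DU there, BU ⟂ DU and since A1 is tangent to LJ there, BL ⟂ LJ, with radius 12.6, so the center B sits 12.6 in from both sides at B = (-43.5, 33.5). That places the tangent points at U = (-56.1, 33.5) on DU and L = (-43.5, 46.1) on LJ. Then |HU| = |U − H| = 65.3.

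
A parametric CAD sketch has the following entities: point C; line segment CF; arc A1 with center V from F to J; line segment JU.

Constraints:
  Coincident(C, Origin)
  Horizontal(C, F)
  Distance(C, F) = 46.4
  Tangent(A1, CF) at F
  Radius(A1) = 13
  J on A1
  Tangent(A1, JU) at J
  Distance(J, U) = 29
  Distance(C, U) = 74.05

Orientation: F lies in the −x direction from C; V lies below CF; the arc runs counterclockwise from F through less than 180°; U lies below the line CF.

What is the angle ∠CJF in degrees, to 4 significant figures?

31.24°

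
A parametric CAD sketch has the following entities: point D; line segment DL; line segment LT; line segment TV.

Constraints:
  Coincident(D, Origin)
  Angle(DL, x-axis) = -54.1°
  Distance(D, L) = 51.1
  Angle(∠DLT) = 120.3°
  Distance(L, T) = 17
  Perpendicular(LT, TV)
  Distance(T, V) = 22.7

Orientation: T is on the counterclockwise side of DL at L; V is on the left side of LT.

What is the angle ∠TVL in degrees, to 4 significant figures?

36.83°

D is at the origin; DL runs at -54.1° with length 51.1, so L = 51.1·(cos -54.1°, sin -54.1°) = (29.96, -41.39). ∠DLT = 120.3°, so LT runs at -54.1° + (180° − 120.3°) = 5.600° from the x-axis; with |LT| = 17.0, T = L + 17.0·(cos 5.600°, sin 5.600°) = (46.88, -39.73). LT is perpendicular to TV; with |TV| = 22.7 on the left of LT, V = T + 22.7·(-0.09758, 0.9952) = (44.67, -17.14). Then cos ∠TVL = VT·VL / (|VT||VL|), giving 36.83°.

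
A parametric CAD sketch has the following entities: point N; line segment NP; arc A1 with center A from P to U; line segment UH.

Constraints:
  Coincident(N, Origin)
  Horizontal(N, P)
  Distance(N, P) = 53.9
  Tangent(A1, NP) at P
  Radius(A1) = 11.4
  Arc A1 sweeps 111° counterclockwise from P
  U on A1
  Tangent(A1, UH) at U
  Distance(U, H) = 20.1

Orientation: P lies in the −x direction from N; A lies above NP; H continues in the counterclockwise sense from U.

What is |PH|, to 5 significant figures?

34.423

On A1, P sits at bearing -90° from A; a 111° counterclockwise sweep puts U at bearing 21°, so U = A + 11.4·(cos 21°, sin 21°) = (-43.257, 15.485). The tangent condition forces AU to be normal to UH, so UH runs along (−sin 21°, cos 21°); with |UH| = 20.1, H = (-50.460, 34.250). Then |PH| = |H − P| = 34.423.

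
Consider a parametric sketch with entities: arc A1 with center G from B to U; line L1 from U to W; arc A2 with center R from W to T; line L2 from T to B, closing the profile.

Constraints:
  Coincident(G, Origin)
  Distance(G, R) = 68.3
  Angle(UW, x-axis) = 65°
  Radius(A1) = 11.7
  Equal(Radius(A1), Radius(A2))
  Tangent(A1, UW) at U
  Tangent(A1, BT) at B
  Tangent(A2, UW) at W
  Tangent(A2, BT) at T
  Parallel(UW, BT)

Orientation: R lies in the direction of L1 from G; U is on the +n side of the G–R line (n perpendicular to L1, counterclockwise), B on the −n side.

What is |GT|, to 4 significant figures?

69.29

The slot axis is L1's direction at 65.0°, so u = (cos 65.0°, sin 65.0°) = (0.4226, 0.9063) and n = (−sin 65.0°, cos 65.0°) = (-0.9063, 0.4226). G is at the origin and R lies 68.3 along u from G, so R = 68.3·u = (28.86, 61.90). Tangency of A1 to both parallel lines with radius 11.7 puts U and B at G ± 11.7·n: U = (-10.60, 4.945), B = (10.60, -4.945). Equal radii place W and T the same way about R: W = R + 11.7·n = (18.26, 66.85), T = R − 11.7·n = (39.47, 56.96). Then |GT| = |T − G| = 69.29.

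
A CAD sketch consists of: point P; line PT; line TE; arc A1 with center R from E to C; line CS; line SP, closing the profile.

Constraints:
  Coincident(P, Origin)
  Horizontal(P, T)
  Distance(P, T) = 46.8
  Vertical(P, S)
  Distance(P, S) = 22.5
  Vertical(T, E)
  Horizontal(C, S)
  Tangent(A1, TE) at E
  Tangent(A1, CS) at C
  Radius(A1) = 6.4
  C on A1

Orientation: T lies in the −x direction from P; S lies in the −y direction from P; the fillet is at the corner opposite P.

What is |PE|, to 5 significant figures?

49.492

P is at the origin; PT is horizontal with |PT| = 46.8 and T on the −x side, so T = (-46.800, 0.0000). P and S share the same x with |PS| = 22.5 and S on the −y side, so S = (0.0000, -22.500). The virtual corner opposite P is at (-46.800, -22.500). The tangent condition forces RE to be normal to TE and tangency of A1 to CS means the radius RC is perpendicular to CS, with radius 6.4, so the center R sits 6.4 in from both sides at R = (-40.400, -16.100). That places the tangent points at E = (-46.800, -16.100) on TE and C = (-40.400, -22.500) on CS. Then |PE| = |E − P| = 49.492.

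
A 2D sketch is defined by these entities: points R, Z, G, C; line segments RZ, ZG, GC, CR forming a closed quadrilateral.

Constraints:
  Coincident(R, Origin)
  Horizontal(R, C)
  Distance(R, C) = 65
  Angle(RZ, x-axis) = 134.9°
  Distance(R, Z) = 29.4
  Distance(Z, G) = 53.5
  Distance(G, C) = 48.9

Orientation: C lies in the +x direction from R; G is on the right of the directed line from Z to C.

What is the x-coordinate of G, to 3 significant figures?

18.6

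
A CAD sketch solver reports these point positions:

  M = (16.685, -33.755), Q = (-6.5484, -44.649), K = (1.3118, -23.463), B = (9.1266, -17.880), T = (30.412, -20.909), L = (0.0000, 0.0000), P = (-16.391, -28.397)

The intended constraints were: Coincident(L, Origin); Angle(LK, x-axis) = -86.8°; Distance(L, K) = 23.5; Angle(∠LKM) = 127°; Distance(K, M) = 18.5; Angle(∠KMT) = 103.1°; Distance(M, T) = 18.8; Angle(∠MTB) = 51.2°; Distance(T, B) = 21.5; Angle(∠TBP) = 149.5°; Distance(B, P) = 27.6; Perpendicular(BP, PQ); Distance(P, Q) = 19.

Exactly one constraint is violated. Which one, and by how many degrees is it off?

Perpendicular(BP, PQ) — off by 8.80°.

L = (0.00, 0.00) ✓; LK at -86.80° ✓; |LK| = 23.50 ✓; ∠LKM = 127.0° ✓; |KM| = 18.50 ✓; ∠KMT = 103.1° ✓; |MT| = 18.80 ✓; ∠MTB = 51.20° ✓; |TB| = 21.50 ✓; ∠TBP = 149.5° ✓; |BP| = 27.60 ✓; ∠(BP, PQ) = 98.80° ✗; |PQ| = 19.00 ✓.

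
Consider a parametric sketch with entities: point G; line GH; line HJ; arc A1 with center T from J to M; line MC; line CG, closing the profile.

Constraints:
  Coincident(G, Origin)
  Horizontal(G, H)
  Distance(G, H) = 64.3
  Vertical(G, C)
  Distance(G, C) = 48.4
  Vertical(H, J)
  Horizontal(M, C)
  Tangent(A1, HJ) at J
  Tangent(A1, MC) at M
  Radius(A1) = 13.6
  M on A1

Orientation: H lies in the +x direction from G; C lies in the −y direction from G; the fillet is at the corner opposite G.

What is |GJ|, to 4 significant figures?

73.11

The virtual corner opposite G is at (64.30, -48.40). Since A1 is tangent to HJ there, TJ ⟂ HJ and tangency of A1 to MC means the radius TM is perpendicular to MC, with radius 13.6, so the center T sits 13.6 in from both sides at T = (50.70, -34.80). That places the tangent points at J = (64.30, -34.80) on HJ and M = (50.70, -48.40) on MC. Then |GJ| = |J − G| = 73.11.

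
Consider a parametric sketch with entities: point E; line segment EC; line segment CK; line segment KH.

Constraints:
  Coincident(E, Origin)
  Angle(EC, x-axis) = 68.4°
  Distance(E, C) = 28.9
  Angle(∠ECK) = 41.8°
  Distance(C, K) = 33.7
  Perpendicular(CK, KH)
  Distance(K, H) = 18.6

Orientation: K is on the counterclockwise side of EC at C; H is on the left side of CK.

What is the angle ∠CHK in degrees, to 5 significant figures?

61.104°

∠ECK = 41.8°, so CK runs at 68.4° + (180° − 41.8°) = 206.60° from the x-axis; with |CK| = 33.7, K = C + 33.7·(cos 206.60°, sin 206.60°) = (-19.494, 11.781). CK ⟂ KH; with |KH| = 18.6 on the left of CK, H = K + 18.6·(0.44776, -0.89415) = (-11.166, -4.8502). Then cos ∠CHK = HC·HK / (|HC||HK|), giving 61.104°.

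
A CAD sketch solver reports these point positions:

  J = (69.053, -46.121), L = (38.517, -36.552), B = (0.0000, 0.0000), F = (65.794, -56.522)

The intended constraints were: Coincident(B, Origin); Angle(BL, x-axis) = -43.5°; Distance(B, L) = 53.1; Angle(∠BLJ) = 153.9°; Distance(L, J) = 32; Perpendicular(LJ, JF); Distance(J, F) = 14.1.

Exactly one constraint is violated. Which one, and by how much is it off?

Distance(J, F) = 14.1 — off by 3.20.

B = (0.00, 0.00) ✓; BL at -43.50° ✓; |BL| = 53.10 ✓; ∠BLJ = 153.9° ✓; |LJ| = 32.00 ✓; ∠(LJ, JF) = 90.00° ✓; |JF| = 10.90 ✗.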